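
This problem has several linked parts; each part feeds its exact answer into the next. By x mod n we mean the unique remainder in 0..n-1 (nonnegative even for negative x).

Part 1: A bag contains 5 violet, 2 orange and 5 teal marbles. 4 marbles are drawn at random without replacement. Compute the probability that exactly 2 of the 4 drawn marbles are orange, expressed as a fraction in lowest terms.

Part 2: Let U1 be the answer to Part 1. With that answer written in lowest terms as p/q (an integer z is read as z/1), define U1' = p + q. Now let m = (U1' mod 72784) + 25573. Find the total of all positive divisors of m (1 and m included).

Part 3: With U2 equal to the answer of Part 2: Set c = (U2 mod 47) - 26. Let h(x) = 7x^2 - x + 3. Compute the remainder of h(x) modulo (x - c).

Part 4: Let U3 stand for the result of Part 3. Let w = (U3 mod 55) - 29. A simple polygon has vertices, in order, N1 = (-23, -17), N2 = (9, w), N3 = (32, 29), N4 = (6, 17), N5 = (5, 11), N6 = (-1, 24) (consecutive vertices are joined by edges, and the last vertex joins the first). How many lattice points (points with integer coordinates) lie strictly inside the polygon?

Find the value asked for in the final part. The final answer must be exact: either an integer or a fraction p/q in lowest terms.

Part 1: total draws C(12,4) = 495; favorable C(2,2)*C(10,2) = 45; P = 1/11; answer 1/11
Part 2: U1 = 1/11; threaded value p + q = 12; m = 25585; 25585 = 5 * 7 * 17 * 43; sigma = (1 + 5) * (1 + 7) * (1 + 17) * (1 + 43) = 6 * 8 * 18 * 44 = 38016; answer 38016
Part 3: U2 = 38016; c = 14; remainder = value at the root: 7*(14)^2 - 1*(14)^1 + 3 = (1372) + (-14) + (3) = 1361; answer 1361
Part 4: U3 = 1361; w = 12; cross terms: (-23*12 - 9*-17)=-123, (9*29 - 32*12)=-123, (32*17 - 6*29)=370, (6*11 - 5*17)=-19, (5*24 - -1*11)=131, (-1*-17 - -23*24)=569; twice the area = |805| = 805; area = 805/2; boundary points = 1 + 1 + 2 + 1 + 1 + 1 = 7; strictly interior points = area - boundary/2 + 1 = 400; answer 400

400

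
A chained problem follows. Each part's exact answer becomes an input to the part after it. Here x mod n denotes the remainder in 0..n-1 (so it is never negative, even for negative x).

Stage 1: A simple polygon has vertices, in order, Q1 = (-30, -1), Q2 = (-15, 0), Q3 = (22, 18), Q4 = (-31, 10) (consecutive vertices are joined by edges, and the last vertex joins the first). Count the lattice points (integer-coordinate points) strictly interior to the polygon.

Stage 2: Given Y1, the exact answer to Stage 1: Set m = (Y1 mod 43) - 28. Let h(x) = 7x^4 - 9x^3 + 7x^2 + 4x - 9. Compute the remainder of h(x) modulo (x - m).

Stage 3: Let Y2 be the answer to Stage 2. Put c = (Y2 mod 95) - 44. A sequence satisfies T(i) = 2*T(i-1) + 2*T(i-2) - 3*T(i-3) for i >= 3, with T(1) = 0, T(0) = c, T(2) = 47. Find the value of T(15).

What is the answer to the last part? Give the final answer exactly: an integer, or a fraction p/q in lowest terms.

Stage 1: cross terms: (-30*0 - -15*-1)=-15, (-15*18 - 22*0)=-270, (22*10 - -31*18)=778, (-31*-1 - -30*10)=331; twice the area = |824| = 824; area = 412; boundary points = 1 + 1 + 1 + 1 = 4; strictly interior points = area - boundary/2 + 1 = 411; answer 411
Stage 2: Y1 = 411; m = -4; remainder = value at the root: 7*(-4)^4 - 9*(-4)^3 + 7*(-4)^2 + 4*(-4)^1 - 9 = (1792) + (576) + (112) + (-16) + (-9) = 2455; answer 2455
Stage 3: Y2 = 2455; c = 36; T(3) = 2*(47) + 2*(0) - 3*(36) = -14; iterating: T(3)=-14, T(4)=66, T(5)=-37, T(6)=100, T(7)=-72, T(8)=167, T(9)=-110, T(10)=330, T(11)=-61, T(12)=868, T(13)=624, T(14)=3167, T(15)=4978; answer 4978

4978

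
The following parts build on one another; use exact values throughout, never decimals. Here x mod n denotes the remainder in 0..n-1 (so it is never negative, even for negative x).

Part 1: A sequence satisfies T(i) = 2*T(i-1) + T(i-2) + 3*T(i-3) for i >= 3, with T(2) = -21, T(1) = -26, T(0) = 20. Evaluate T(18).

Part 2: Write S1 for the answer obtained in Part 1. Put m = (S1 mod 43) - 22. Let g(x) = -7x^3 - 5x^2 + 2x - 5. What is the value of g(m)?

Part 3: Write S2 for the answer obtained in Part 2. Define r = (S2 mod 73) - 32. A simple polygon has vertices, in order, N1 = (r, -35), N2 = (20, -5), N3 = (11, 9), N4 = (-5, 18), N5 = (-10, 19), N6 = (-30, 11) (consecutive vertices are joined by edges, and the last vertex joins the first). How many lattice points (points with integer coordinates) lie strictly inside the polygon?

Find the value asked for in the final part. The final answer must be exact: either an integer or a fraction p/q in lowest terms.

Part 1: T(3) = 2*(-21) + 1*(-26) + 3*(20) = -8; iterating: T(3)=-8, T(4)=-115, T(5)=-301, T(6)=-741, T(7)=-2128, T(8)=-5900, T(9)=-16151, T(10)=-44586, T(11)=-123023, T(12)=-339085, T(13)=-934951, T(14)=-2578056, T(15)=-7108318, T(16)=-19599545, T(17)=-54041576, T(18)=-149007651; answer -149007651
Part 2: S1 = -149007651; m = 12; -7*(12)^3 - 5*(12)^2 + 2*(12)^1 - 5 = (-12096) + (-720) + (24) + (-5) = -12797; answer -12797
Part 3: S2 = -12797; r = 19; cross terms: (19*-5 - 20*-35)=605, (20*9 - 11*-5)=235, (11*18 - -5*9)=243, (-5*19 - -10*18)=85, (-10*11 - -30*19)=460, (-30*-35 - 19*11)=841; twice the area = |2469| = 2469; area = 2469/2; boundary points = 1 + 1 + 1 + 1 + 4 + 1 = 9; strictly interior points = area - boundary/2 + 1 = 1231; answer 1231

1231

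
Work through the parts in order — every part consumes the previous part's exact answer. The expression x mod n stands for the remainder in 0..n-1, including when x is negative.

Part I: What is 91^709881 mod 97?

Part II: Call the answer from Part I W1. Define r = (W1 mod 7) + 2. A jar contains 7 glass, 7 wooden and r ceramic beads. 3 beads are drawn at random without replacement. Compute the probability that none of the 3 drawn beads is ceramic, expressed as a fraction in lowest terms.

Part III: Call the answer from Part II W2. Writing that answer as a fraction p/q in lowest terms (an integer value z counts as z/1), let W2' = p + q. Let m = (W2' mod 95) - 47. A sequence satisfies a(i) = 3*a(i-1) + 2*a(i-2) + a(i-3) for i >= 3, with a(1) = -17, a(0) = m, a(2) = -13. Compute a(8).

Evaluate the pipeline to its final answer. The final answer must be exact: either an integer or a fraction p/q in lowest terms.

-32529

Part I: squarings mod 97: 91^1=91, 91^2=36, 91^4=35, 91^8=61, 91^16=35, 91^32=61, 91^64=35, 91^128=61, 91^256=35, 91^512=61, 91^1024=35, 91^2048=61, 91^4096=35, 91^8192=61, 91^16384=35, 91^32768=61, 91^65536=35, 91^131072=61, 91^262144=35, 91^524288=61; 91^709881 = 91^1 * 91^8 * 91^16 * 91^32 * 91^64 * 91^128 * 91^1024 * 91^4096 * 91^16384 * 91^32768 * 91^131072 * 91^524288 = 22 (mod 97); answer 22
Part II: W1 = 22; r = 3; total draws C(17,3) = 680; favorable C(14,3) = 364; P = 91/170; answer 91/170
Part III: W2 = 91/170; threaded value p + q = 261; m = 24; a(3) = 3*(-13) + 2*(-17) + 1*(24) = -49; iterating: a(3)=-49, a(4)=-190, a(5)=-681, a(6)=-2472, a(7)=-8968, a(8)=-32529; answer -32529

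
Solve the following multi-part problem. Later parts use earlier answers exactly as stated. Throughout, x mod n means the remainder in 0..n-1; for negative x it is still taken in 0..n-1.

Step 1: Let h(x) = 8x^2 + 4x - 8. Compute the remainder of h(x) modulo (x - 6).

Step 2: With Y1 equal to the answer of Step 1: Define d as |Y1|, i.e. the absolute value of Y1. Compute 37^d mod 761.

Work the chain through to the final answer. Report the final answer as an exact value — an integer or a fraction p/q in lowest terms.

684

Step 1: remainder = value at the root: 8*(6)^2 + 4*(6)^1 - 8 = (288) + (24) + (-8) = 304; answer 304
Step 2: Y1 = 304; d = 304; squarings mod 761: 37^1=37, 37^2=608, 37^4=579, 37^8=401, 37^16=230, 37^32=391, 37^64=681, 37^128=312, 37^256=697; 37^304 = 37^16 * 37^32 * 37^256 = 684 (mod 761); answer 684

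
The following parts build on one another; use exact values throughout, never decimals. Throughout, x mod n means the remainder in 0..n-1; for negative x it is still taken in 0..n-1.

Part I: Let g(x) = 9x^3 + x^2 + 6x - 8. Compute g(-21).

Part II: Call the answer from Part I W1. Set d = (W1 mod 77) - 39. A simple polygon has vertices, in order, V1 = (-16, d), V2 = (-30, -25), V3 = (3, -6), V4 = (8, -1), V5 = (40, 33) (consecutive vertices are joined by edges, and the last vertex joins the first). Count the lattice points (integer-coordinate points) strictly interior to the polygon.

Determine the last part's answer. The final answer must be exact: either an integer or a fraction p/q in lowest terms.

832

Part I: 9*(-21)^3 + 1*(-21)^2 + 6*(-21)^1 - 8 = (-83349) + (441) + (-126) + (-8) = -83042; answer -83042
Part II: W1 = -83042; d = 2; cross terms: (-16*-25 - -30*2)=460, (-30*-6 - 3*-25)=255, (3*-1 - 8*-6)=45, (8*33 - 40*-1)=304, (40*2 - -16*33)=608; twice the area = |1672| = 1672; area = 836; boundary points = 1 + 1 + 5 + 2 + 1 = 10; strictly interior points = area - boundary/2 + 1 = 832; answer 832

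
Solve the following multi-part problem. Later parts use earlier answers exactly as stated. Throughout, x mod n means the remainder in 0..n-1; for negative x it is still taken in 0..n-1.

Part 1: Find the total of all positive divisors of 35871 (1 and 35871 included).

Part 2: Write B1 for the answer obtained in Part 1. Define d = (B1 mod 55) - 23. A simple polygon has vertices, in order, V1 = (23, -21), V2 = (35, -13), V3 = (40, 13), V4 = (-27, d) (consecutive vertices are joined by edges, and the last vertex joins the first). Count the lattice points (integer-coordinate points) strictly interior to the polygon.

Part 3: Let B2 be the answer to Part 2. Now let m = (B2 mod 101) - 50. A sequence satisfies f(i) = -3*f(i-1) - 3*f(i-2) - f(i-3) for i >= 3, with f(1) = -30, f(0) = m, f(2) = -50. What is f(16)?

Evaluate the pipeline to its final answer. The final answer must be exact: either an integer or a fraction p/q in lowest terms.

-17865

Part 1: 35871 = 3 * 11 * 1087; sigma = (1 + 3) * (1 + 11) * (1 + 1087) = 4 * 12 * 1088 = 52224; answer 52224
Part 2: B1 = 52224; d = 6; cross terms: (23*-13 - 35*-21)=436, (35*13 - 40*-13)=975, (40*6 - -27*13)=591, (-27*-21 - 23*6)=429; twice the area = |2431| = 2431; area = 2431/2; boundary points = 4 + 1 + 1 + 1 = 7; strictly interior points = area - boundary/2 + 1 = 1213; answer 1213
Part 3: B2 = 1213; m = -49; f(3) = -3*(-50) - 3*(-30) - 1*(-49) = 289; iterating: f(3)=289, f(4)=-687, f(5)=1244, f(6)=-1960, f(7)=2835, f(8)=-3869, f(9)=5062, f(10)=-6414, f(11)=7925, f(12)=-9595, f(13)=11424, f(14)=-13412, f(15)=15559, f(16)=-17865; answer -17865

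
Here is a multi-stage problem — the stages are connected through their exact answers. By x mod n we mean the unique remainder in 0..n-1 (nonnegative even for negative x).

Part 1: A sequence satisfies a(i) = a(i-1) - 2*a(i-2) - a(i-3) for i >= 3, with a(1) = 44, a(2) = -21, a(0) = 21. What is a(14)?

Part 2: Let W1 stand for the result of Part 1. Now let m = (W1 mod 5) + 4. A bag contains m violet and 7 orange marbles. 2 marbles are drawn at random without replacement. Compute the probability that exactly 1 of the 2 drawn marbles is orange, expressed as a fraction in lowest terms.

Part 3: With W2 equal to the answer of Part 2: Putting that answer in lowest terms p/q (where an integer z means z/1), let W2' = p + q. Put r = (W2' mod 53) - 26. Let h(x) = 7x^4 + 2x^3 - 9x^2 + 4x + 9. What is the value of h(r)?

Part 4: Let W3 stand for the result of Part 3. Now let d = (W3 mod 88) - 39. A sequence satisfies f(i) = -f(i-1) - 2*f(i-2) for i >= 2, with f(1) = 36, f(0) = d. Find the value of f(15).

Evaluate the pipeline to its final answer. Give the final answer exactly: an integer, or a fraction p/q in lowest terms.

Part 1: a(3) = 1*(-21) - 2*(44) - 1*(21) = -130; iterating: a(3)=-130, a(4)=-132, a(5)=149, a(6)=543, a(7)=377, a(8)=-858, a(9)=-2155, a(10)=-816, a(11)=4352, a(12)=8139, a(13)=251, a(14)=-20379; answer -20379
Part 2: W1 = -20379; m = 5; total draws C(12,2) = 66; favorable C(7,1)*C(5,1) = 35; P = 35/66; answer 35/66
Part 3: W2 = 35/66; threaded value p + q = 101; r = 22; 7*(22)^4 + 2*(22)^3 - 9*(22)^2 + 4*(22)^1 + 9 = (1639792) + (21296) + (-4356) + (88) + (9) = 1656829; answer 1656829
Part 4: W3 = 1656829; d = 14; f(2) = -1*(36) - 2*(14) = -64; iterating: f(2)=-64, f(3)=-8, f(4)=136, f(5)=-120, f(6)=-152, f(7)=392, f(8)=-88, f(9)=-696, f(10)=872, f(11)=520, f(12)=-2264, f(13)=1224, f(14)=3304, f(15)=-5752; answer -5752

-5752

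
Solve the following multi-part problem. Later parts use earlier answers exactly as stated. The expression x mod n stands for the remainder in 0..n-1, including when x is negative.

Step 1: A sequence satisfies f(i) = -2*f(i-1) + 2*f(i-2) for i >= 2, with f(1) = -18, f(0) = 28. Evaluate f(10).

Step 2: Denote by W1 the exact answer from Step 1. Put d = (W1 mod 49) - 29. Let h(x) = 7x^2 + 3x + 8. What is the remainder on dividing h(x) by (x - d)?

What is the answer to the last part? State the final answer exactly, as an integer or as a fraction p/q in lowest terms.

Step 1: f(2) = -2*(-18) + 2*(28) = 92; iterating: f(2)=92, f(3)=-220, f(4)=624, f(5)=-1688, f(6)=4624, f(7)=-12624, f(8)=34496, f(9)=-94240, f(10)=257472; answer 257472
Step 2: W1 = 257472; d = -3; remainder = value at the root: 7*(-3)^2 + 3*(-3)^1 + 8 = (63) + (-9) + (8) = 62; answer 62

62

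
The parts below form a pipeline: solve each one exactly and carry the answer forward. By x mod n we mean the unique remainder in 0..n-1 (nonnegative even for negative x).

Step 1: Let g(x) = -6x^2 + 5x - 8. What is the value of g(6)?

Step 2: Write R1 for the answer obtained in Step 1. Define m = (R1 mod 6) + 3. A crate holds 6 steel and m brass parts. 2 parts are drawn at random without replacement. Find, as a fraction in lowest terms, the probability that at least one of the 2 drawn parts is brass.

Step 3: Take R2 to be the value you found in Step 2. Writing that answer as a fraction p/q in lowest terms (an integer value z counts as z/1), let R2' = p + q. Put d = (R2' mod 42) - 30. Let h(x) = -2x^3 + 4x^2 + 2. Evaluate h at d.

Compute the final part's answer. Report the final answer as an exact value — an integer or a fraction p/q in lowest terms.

Step 1: -6*(6)^2 + 5*(6)^1 - 8 = (-216) + (30) + (-8) = -194; answer -194
Step 2: R1 = -194; m = 7; total draws C(13,2) = 78; complement C(6,2) = 15; favorable 78 - 15 = 63; P = 21/26; answer 21/26
Step 3: R2 = 21/26; threaded value p + q = 47; d = -25; -2*(-25)^3 + 4*(-25)^2 + 2 = (31250) + (2500) + (2) = 33752; answer 33752

33752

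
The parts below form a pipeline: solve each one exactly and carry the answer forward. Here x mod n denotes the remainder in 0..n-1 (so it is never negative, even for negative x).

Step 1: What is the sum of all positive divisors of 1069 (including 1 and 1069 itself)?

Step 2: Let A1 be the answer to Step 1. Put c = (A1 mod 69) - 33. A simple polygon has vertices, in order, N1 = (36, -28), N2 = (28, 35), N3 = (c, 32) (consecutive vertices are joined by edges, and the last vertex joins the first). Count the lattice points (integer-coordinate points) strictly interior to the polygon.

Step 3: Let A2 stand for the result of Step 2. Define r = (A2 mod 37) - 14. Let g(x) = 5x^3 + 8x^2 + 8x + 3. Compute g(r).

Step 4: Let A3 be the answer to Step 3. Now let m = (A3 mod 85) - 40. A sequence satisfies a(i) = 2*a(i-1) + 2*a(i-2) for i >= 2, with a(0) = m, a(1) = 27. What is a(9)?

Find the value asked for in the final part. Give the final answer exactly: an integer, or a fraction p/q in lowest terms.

Step 1: 1069 is prime, so its only divisors are 1 and 1069; sigma = 1 + 1069 = 1070; answer 1070
Step 2: A1 = 1070; c = 2; cross terms: (36*35 - 28*-28)=2044, (28*32 - 2*35)=826, (2*-28 - 36*32)=-1208; twice the area = |1662| = 1662; area = 831; boundary points = 1 + 1 + 2 = 4; strictly interior points = area - boundary/2 + 1 = 830; answer 830
Step 3: A2 = 830; r = 2; 5*(2)^3 + 8*(2)^2 + 8*(2)^1 + 3 = (40) + (32) + (16) + (3) = 91; answer 91
Step 4: A3 = 91; m = -34; a(2) = 2*(27) + 2*(-34) = -14; iterating: a(2)=-14, a(3)=26, a(4)=24, a(5)=100, a(6)=248, a(7)=696, a(8)=1888, a(9)=5168; answer 5168

5168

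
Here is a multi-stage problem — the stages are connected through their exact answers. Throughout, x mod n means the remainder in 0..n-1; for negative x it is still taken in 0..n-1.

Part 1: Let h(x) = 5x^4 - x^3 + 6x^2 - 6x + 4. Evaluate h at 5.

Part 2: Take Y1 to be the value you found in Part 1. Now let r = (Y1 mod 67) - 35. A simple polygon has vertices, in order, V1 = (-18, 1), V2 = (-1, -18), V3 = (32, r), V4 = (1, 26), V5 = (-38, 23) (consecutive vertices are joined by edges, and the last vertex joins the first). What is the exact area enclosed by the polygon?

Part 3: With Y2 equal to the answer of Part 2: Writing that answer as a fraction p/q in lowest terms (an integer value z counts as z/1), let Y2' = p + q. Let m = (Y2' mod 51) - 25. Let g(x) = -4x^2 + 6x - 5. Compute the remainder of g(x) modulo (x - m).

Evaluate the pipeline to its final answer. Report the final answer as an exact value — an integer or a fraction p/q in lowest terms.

-15

Part 1: 5*(5)^4 - 1*(5)^3 + 6*(5)^2 - 6*(5)^1 + 4 = (3125) + (-125) + (150) + (-30) + (4) = 3124; answer 3124
Part 2: Y1 = 3124; r = 7; cross terms: (-18*-18 - -1*1)=325, (-1*7 - 32*-18)=569, (32*26 - 1*7)=825, (1*23 - -38*26)=1011, (-38*1 - -18*23)=376; twice the area = |3106| = 3106; area = 1553; answer 1553
Part 3: Y2 = 1553; threaded value p + q = 1554; m = -1; remainder = value at the root: -4*(-1)^2 + 6*(-1)^1 - 5 = (-4) + (-6) + (-5) = -15; answer -15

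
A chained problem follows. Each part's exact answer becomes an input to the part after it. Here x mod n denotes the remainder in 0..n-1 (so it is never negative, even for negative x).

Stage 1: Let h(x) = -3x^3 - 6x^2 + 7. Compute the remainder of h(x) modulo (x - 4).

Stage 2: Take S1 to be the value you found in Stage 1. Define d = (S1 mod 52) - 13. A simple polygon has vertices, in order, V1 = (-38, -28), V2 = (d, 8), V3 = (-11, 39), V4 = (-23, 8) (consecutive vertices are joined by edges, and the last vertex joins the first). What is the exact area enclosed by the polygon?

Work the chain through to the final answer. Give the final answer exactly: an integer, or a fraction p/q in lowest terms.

Stage 1: remainder = value at the root: -3*(4)^3 - 6*(4)^2 + 7 = (-192) + (-96) + (7) = -281; answer -281
Stage 2: S1 = -281; d = 18; cross terms: (-38*8 - 18*-28)=200, (18*39 - -11*8)=790, (-11*8 - -23*39)=809, (-23*-28 - -38*8)=948; twice the area = |2747| = 2747; area = 2747/2; answer 2747/2

2747/2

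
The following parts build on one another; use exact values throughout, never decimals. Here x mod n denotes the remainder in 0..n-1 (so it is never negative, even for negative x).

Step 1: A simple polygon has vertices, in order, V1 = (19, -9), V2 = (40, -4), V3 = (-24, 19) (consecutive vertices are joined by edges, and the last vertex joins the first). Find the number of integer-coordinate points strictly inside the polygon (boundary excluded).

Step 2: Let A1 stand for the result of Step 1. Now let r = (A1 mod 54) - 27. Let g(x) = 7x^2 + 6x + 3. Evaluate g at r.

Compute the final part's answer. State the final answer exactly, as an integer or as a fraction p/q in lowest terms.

Step 1: cross terms: (19*-4 - 40*-9)=284, (40*19 - -24*-4)=664, (-24*-9 - 19*19)=-145; twice the area = |803| = 803; area = 803/2; boundary points = 1 + 1 + 1 = 3; strictly interior points = area - boundary/2 + 1 = 401; answer 401
Step 2: A1 = 401; r = -4; 7*(-4)^2 + 6*(-4)^1 + 3 = (112) + (-24) + (3) = 91; answer 91

91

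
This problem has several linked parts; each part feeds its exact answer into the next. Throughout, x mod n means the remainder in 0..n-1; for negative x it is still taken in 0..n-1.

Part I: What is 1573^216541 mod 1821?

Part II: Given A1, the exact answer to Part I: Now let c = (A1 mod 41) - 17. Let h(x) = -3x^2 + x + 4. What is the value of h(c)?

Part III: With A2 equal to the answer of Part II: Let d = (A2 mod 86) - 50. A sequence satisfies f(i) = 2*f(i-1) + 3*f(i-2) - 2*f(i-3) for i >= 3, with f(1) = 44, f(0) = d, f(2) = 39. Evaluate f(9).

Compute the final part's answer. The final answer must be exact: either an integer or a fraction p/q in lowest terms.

67330

Part I: squarings mod 1821: 1573^1=1573, 1573^2=1411, 1573^4=568, 1573^8=307, 1573^16=1378, 1573^32=1402, 1573^64=745, 1573^128=1441, 1573^256=541, 1573^512=1321, 1573^1024=523, 1573^2048=379, 1573^4096=1603, 1573^8192=178, 1573^16384=727, 1573^32768=439, 1573^65536=1516, 1573^131072=154; 1573^216541 = 1573^1 * 1573^4 * 1573^8 * 1573^16 * 1573^64 * 1573^128 * 1573^256 * 1573^1024 * 1573^2048 * 1573^16384 * 1573^65536 * 1573^131072 = 1024 (mod 1821); answer 1024
Part II: A1 = 1024; c = 23; -3*(23)^2 + 1*(23)^1 + 4 = (-1587) + (23) + (4) = -1560; answer -1560
Part III: A2 = -1560; d = 24; f(3) = 2*(39) + 3*(44) - 2*(24) = 162; iterating: f(3)=162, f(4)=353, f(5)=1114, f(6)=2963, f(7)=8562, f(8)=23785, f(9)=67330; answer 67330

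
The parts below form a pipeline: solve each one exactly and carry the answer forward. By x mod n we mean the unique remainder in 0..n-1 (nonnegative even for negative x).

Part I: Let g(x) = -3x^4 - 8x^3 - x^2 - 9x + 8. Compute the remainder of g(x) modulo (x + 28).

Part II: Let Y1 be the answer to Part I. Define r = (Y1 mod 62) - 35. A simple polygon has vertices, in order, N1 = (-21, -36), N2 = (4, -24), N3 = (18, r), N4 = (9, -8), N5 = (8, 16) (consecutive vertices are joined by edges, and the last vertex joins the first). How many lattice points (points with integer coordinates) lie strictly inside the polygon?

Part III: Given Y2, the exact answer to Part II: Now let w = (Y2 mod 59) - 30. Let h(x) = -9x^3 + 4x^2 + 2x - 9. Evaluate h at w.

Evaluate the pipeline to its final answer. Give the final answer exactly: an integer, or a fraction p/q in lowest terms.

-81552

Part I: remainder = value at the root: -3*(-28)^4 - 8*(-28)^3 - 1*(-28)^2 - 9*(-28)^1 + 8 = (-1843968) + (175616) + (-784) + (252) + (8) = -1668876; answer -1668876
Part II: Y1 = -1668876; r = 5; cross terms: (-21*-24 - 4*-36)=648, (4*5 - 18*-24)=452, (18*-8 - 9*5)=-189, (9*16 - 8*-8)=208, (8*-36 - -21*16)=48; twice the area = |1167| = 1167; area = 1167/2; boundary points = 1 + 1 + 1 + 1 + 1 = 5; strictly interior points = area - boundary/2 + 1 = 582; answer 582
Part III: Y2 = 582; w = 21; -9*(21)^3 + 4*(21)^2 + 2*(21)^1 - 9 = (-83349) + (1764) + (42) + (-9) = -81552; answer -81552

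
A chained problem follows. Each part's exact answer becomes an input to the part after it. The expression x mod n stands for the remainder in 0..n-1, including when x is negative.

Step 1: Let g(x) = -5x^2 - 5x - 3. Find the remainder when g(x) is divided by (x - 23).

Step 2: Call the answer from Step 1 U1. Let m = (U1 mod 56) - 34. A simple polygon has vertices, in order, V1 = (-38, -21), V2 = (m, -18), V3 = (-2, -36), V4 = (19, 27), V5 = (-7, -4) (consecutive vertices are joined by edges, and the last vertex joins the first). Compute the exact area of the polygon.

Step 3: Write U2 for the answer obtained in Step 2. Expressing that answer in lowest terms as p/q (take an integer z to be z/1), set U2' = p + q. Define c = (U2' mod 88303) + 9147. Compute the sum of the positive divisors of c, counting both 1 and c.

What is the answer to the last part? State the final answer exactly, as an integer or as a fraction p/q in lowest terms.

Step 1: remainder = value at the root: -5*(23)^2 - 5*(23)^1 - 3 = (-2645) + (-115) + (-3) = -2763; answer -2763
Step 2: U1 = -2763; m = 3; cross terms: (-38*-18 - 3*-21)=747, (3*-36 - -2*-18)=-144, (-2*27 - 19*-36)=630, (19*-4 - -7*27)=113, (-7*-21 - -38*-4)=-5; twice the area = |1341| = 1341; area = 1341/2; answer 1341/2
Step 3: U2 = 1341/2; threaded value p + q = 1343; c = 10490; 10490 = 2 * 5 * 1049; sigma = (1 + 2) * (1 + 5) * (1 + 1049) = 3 * 6 * 1050 = 18900; answer 18900

18900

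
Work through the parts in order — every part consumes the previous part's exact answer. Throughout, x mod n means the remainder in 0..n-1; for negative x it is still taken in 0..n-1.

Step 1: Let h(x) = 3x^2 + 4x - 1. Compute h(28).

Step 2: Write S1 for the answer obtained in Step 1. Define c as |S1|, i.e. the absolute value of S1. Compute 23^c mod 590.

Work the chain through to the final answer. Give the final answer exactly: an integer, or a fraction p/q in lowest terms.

207

Step 1: 3*(28)^2 + 4*(28)^1 - 1 = (2352) + (112) + (-1) = 2463; answer 2463
Step 2: S1 = 2463; c = 2463; squarings mod 590: 23^1=23, 23^2=529, 23^4=181, 23^8=311, 23^16=551, 23^32=341, 23^64=51, 23^128=241, 23^256=261, 23^512=271, 23^1024=281, 23^2048=491; 23^2463 = 23^1 * 23^2 * 23^4 * 23^8 * 23^16 * 23^128 * 23^256 * 23^2048 = 207 (mod 590); answer 207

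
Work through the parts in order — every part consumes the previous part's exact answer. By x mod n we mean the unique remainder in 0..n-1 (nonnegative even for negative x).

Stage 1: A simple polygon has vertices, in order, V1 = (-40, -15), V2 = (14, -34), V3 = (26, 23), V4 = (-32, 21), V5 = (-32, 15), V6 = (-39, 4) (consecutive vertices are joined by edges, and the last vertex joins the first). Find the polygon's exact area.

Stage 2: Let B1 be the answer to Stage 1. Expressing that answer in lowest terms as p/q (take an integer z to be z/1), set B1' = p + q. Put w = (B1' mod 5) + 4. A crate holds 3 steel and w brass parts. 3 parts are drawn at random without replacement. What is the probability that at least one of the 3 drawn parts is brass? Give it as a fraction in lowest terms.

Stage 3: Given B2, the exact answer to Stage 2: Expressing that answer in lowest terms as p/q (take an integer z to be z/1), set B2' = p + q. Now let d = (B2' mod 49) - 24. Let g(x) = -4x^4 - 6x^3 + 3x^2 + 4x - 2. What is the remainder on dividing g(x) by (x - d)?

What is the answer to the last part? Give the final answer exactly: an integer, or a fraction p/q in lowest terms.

Stage 1: cross terms: (-40*-34 - 14*-15)=1570, (14*23 - 26*-34)=1206, (26*21 - -32*23)=1282, (-32*15 - -32*21)=192, (-32*4 - -39*15)=457, (-39*-15 - -40*4)=745; twice the area = |5452| = 5452; area = 2726; answer 2726
Stage 2: B1 = 2726; threaded value p + q = 2727; w = 6; total draws C(9,3) = 84; complement C(3,3) = 1; favorable 84 - 1 = 83; P = 83/84; answer 83/84
Stage 3: B2 = 83/84; threaded value p + q = 167; d = -4; remainder = value at the root: -4*(-4)^4 - 6*(-4)^3 + 3*(-4)^2 + 4*(-4)^1 - 2 = (-1024) + (384) + (48) + (-16) + (-2) = -610; answer -610

-610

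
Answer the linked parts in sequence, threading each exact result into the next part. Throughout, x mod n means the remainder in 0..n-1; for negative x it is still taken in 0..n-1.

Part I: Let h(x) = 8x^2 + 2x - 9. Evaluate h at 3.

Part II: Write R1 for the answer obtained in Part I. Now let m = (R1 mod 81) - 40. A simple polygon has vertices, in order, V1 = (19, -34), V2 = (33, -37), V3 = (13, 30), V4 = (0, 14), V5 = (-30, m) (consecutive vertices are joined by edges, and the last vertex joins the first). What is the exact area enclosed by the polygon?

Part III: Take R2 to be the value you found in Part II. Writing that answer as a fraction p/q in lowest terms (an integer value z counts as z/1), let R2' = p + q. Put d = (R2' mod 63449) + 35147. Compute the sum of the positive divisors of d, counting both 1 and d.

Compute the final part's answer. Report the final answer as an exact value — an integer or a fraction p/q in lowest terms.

Part I: 8*(3)^2 + 2*(3)^1 - 9 = (72) + (6) + (-9) = 69; answer 69
Part II: R1 = 69; m = 29; cross terms: (19*-37 - 33*-34)=419, (33*30 - 13*-37)=1471, (13*14 - 0*30)=182, (0*29 - -30*14)=420, (-30*-34 - 19*29)=469; twice the area = |2961| = 2961; area = 2961/2; answer 2961/2
Part III: R2 = 2961/2; threaded value p + q = 2963; d = 38110; 38110 = 2 * 5 * 37 * 103; sigma = (1 + 2) * (1 + 5) * (1 + 37) * (1 + 103) = 3 * 6 * 38 * 104 = 71136; answer 71136

71136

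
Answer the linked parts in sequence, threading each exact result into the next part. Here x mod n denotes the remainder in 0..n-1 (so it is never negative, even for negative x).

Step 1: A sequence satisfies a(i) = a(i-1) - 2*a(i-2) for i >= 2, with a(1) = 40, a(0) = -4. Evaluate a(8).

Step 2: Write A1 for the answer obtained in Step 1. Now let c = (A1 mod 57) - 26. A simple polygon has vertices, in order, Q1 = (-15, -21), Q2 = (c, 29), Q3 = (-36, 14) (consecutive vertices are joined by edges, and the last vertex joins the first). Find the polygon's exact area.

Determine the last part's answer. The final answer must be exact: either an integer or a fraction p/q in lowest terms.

Step 1: a(2) = 1*(40) - 2*(-4) = 48; iterating: a(2)=48, a(3)=-32, a(4)=-128, a(5)=-64, a(6)=192, a(7)=320, a(8)=-64; answer -64
Step 2: A1 = -64; c = 24; cross terms: (-15*29 - 24*-21)=69, (24*14 - -36*29)=1380, (-36*-21 - -15*14)=966; twice the area = |2415| = 2415; area = 2415/2; answer 2415/2

2415/2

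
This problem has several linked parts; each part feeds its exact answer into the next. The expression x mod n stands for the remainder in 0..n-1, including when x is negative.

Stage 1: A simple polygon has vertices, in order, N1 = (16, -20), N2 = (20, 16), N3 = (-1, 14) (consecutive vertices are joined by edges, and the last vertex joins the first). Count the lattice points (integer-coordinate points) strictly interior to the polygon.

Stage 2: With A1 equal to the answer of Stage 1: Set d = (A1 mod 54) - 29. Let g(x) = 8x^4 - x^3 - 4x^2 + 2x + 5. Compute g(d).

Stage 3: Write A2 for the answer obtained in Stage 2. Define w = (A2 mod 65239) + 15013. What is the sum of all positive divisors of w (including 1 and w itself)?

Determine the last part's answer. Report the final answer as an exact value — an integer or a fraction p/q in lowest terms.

111648

Stage 1: cross terms: (16*16 - 20*-20)=656, (20*14 - -1*16)=296, (-1*-20 - 16*14)=-204; twice the area = |748| = 748; area = 374; boundary points = 4 + 1 + 17 = 22; strictly interior points = area - boundary/2 + 1 = 364; answer 364
Stage 2: A1 = 364; d = 11; 8*(11)^4 - 1*(11)^3 - 4*(11)^2 + 2*(11)^1 + 5 = (117128) + (-1331) + (-484) + (22) + (5) = 115340; answer 115340
Stage 3: A2 = 115340; w = 65114; 65114 = 2 * 7 * 4651; sigma = (1 + 2) * (1 + 7) * (1 + 4651) = 3 * 8 * 4652 = 111648; answer 111648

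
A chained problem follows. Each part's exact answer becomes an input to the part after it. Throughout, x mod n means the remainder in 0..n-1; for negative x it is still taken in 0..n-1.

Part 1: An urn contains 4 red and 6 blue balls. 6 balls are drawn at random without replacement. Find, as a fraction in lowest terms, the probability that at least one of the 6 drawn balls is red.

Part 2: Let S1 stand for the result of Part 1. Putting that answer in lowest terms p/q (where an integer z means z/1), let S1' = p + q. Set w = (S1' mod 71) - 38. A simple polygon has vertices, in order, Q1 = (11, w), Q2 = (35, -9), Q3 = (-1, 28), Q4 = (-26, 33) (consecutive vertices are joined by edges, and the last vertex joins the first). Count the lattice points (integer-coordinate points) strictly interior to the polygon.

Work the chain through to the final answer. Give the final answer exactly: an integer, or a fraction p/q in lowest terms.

Part 1: total draws C(10,6) = 210; complement C(6,6) = 1; favorable 210 - 1 = 209; P = 209/210; answer 209/210
Part 2: S1 = 209/210; threaded value p + q = 419; w = 26; cross terms: (11*-9 - 35*26)=-1009, (35*28 - -1*-9)=971, (-1*33 - -26*28)=695, (-26*26 - 11*33)=-1039; twice the area = |-382| = 382; area = 191; boundary points = 1 + 1 + 5 + 1 = 8; strictly interior points = area - boundary/2 + 1 = 188; answer 188

188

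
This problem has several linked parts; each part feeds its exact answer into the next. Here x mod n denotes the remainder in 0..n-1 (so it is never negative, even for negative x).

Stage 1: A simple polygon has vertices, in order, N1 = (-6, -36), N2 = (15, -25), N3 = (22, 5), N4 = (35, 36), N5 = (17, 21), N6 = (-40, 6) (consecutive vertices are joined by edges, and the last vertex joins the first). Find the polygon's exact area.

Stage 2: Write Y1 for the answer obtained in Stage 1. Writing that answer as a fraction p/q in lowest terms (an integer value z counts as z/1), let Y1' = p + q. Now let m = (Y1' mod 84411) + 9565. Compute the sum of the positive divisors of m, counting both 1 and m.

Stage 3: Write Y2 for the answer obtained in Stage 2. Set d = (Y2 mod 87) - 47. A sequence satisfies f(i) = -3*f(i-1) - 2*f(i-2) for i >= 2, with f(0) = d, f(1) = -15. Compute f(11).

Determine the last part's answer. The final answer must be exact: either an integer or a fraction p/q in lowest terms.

Stage 1: cross terms: (-6*-25 - 15*-36)=690, (15*5 - 22*-25)=625, (22*36 - 35*5)=617, (35*21 - 17*36)=123, (17*6 - -40*21)=942, (-40*-36 - -6*6)=1476; twice the area = |4473| = 4473; area = 4473/2; answer 4473/2
Stage 2: Y1 = 4473/2; threaded value p + q = 4475; m = 14040; 14040 = 2^3 * 3^3 * 5 * 13; sigma = (1 + 2 + 4 + 8) * (1 + 3 + 9 + 27) * (1 + 5) * (1 + 13) = 15 * 40 * 6 * 14 = 50400; answer 50400
Stage 3: Y2 = 50400; d = -20; f(2) = -3*(-15) - 2*(-20) = 85; iterating: f(2)=85, f(3)=-225, f(4)=505, f(5)=-1065, f(6)=2185, f(7)=-4425, f(8)=8905, f(9)=-17865, f(10)=35785, f(11)=-71625; answer -71625

-71625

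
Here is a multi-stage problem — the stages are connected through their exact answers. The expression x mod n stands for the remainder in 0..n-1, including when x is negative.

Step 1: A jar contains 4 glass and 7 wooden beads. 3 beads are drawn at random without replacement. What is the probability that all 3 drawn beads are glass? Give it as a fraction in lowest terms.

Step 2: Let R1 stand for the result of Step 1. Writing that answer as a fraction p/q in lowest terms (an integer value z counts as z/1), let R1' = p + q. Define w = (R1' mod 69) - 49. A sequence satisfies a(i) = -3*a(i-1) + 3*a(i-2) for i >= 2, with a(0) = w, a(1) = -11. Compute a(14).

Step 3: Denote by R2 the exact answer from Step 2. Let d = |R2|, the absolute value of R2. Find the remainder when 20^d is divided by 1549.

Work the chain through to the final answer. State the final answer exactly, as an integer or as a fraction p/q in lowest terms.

Step 1: total draws C(11,3) = 165; favorable C(4,3) = 4; P = 4/165; answer 4/165
Step 2: R1 = 4/165; threaded value p + q = 169; w = -18; a(2) = -3*(-11) + 3*(-18) = -21; iterating: a(2)=-21, a(3)=30, a(4)=-153, a(5)=549, a(6)=-2106, a(7)=7965, a(8)=-30213, a(9)=114534, a(10)=-434241, a(11)=1646325, a(12)=-6241698, a(13)=23664069, a(14)=-89717301; answer -89717301
Step 3: R2 = -89717301; d = 89717301; squarings mod 1549: 20^1=20, 20^2=400, 20^4=453, 20^8=741, 20^16=735, 20^32=1173, 20^64=417, 20^128=401, 20^256=1254, 20^512=281, 20^1024=1511, 20^2048=1444, 20^4096=182, 20^8192=595, 20^16384=853, 20^32768=1128, 20^65536=655, 20^131072=1501, 20^262144=755, 20^524288=1542, 20^1048576=49, 20^2097152=852, 20^4194304=972, 20^8388608=1443, 20^16777216=393, 20^33554432=1098, 20^67108864=482; 20^89717301 = 20^1 * 20^4 * 20^16 * 20^32 * 20^512 * 20^2048 * 20^4096 * 20^8192 * 20^16384 * 20^32768 * 20^524288 * 20^1048576 * 20^4194304 * 20^16777216 * 20^67108864 = 290 (mod 1549); answer 290

290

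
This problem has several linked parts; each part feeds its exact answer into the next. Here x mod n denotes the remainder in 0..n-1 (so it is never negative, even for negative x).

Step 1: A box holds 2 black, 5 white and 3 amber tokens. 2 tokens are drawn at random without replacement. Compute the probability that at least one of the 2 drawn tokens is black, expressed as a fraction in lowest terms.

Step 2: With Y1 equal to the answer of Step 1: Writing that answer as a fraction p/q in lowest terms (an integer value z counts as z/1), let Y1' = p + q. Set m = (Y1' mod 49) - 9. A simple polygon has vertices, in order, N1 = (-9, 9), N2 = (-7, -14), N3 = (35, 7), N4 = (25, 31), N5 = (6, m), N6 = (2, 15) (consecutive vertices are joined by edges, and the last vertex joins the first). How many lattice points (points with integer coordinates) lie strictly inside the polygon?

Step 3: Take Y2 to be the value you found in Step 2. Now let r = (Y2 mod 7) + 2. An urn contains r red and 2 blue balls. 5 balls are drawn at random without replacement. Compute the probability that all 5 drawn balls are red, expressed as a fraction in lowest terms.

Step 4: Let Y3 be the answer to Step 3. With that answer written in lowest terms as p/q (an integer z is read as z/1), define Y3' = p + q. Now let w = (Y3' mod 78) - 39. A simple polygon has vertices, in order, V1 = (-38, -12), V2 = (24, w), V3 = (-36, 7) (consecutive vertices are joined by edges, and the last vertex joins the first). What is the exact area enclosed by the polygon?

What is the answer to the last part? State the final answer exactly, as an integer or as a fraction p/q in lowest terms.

Step 1: total draws C(10,2) = 45; complement C(8,2) = 28; favorable 45 - 28 = 17; P = 17/45; answer 17/45
Step 2: Y1 = 17/45; threaded value p + q = 62; m = 4; cross terms: (-9*-14 - -7*9)=189, (-7*7 - 35*-14)=441, (35*31 - 25*7)=910, (25*4 - 6*31)=-86, (6*15 - 2*4)=82, (2*9 - -9*15)=153; twice the area = |1689| = 1689; area = 1689/2; boundary points = 1 + 21 + 2 + 1 + 1 + 1 = 27; strictly interior points = area - boundary/2 + 1 = 832; answer 832
Step 3: Y2 = 832; r = 8; total draws C(10,5) = 252; favorable C(8,5) = 56; P = 2/9; answer 2/9
Step 4: Y3 = 2/9; threaded value p + q = 11; w = -28; cross terms: (-38*-28 - 24*-12)=1352, (24*7 - -36*-28)=-840, (-36*-12 - -38*7)=698; twice the area = |1210| = 1210; area = 605; answer 605

605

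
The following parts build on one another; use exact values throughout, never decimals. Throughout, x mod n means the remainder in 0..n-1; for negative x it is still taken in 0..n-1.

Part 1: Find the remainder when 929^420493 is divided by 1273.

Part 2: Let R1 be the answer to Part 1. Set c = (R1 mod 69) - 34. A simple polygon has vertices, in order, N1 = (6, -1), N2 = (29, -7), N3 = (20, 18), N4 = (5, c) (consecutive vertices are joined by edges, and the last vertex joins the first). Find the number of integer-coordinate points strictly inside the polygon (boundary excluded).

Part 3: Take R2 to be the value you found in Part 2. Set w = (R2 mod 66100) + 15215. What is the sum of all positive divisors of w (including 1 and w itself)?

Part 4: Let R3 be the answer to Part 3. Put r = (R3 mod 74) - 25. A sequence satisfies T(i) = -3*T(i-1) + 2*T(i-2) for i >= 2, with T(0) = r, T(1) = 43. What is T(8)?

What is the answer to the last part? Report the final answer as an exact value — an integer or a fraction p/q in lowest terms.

-273523

Part 1: squarings mod 1273: 929^1=929, 929^2=1220, 929^4=263, 929^8=427, 929^16=290, 929^32=82, 929^64=359, 929^128=308, 929^256=662, 929^512=332, 929^1024=746, 929^2048=215, 929^4096=397, 929^8192=1030, 929^16384=491, 929^32768=484, 929^65536=24, 929^131072=576, 929^262144=796; 929^420493 = 929^1 * 929^4 * 929^8 * 929^128 * 929^512 * 929^2048 * 929^8192 * 929^16384 * 929^131072 * 929^262144 = 1099 (mod 1273); answer 1099
Part 2: R1 = 1099; c = 30; cross terms: (6*-7 - 29*-1)=-13, (29*18 - 20*-7)=662, (20*30 - 5*18)=510, (5*-1 - 6*30)=-185; twice the area = |974| = 974; area = 487; boundary points = 1 + 1 + 3 + 1 = 6; strictly interior points = area - boundary/2 + 1 = 485; answer 485
Part 3: R2 = 485; w = 15700; 15700 = 2^2 * 5^2 * 157; sigma = (1 + 2 + 4) * (1 + 5 + 25) * (1 + 157) = 7 * 31 * 158 = 34286; answer 34286
Part 4: R3 = 34286; r = -1; T(2) = -3*(43) + 2*(-1) = -131; iterating: T(2)=-131, T(3)=479, T(4)=-1699, T(5)=6055, T(6)=-21563, T(7)=76799, T(8)=-273523; answer -273523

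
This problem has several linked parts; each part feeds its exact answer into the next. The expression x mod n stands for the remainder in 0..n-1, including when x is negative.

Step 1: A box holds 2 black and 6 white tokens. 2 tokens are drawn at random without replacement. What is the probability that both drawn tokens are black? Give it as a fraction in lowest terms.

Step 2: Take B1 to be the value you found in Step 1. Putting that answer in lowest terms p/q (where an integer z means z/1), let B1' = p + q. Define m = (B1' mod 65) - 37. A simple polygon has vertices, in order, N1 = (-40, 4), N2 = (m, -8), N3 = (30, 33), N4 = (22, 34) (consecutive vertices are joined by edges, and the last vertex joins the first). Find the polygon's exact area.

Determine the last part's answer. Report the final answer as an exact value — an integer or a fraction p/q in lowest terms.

Step 1: total draws C(8,2) = 28; favorable C(2,2) = 1; P = 1/28; answer 1/28
Step 2: B1 = 1/28; threaded value p + q = 29; m = -8; cross terms: (-40*-8 - -8*4)=352, (-8*33 - 30*-8)=-24, (30*34 - 22*33)=294, (22*4 - -40*34)=1448; twice the area = |2070| = 2070; area = 1035; answer 1035

1035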